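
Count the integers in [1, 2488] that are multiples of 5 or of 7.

Multiples of 5: 497. Multiples of 7: 355. Of both (lcm=35): 71.
By inclusion-exclusion: 497 + 355 - 71.

Final answer: 781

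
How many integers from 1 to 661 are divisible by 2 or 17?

Multiples of 2: 330. Multiples of 17: 38. Of both (lcm=34): 19.
By inclusion-exclusion: 330 + 38 - 19.

Final answer: 349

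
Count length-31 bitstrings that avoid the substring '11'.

A valid string ends in 0 (append to any length-(n-1) valid string) or in 01 (append to any length-(n-2) valid string), so a(n) = a(n-1) + a(n-2) with a(1)=2, a(2)=3.
Computing successive values: a(1)=2, a(2)=3, a(3)=5, a(4)=8, a(5)=13, a(6)=21, a(7)=34, a(8)=55, a(9)=89, a(10)=144, a(11)=233, a(12)=377, a(13)=610, a(14)=987, a(15)=1597, a(16)=2584, a(17)=4181, a(18)=6765, a(19)=10946, a(20)=17711, a(21)=28657, a(22)=46368, a(23)=75025, a(24)=121393, a(25)=196418, a(26)=317811, a(27)=514229, a(28)=832040, a(29)=1346269, a(30)=2178309, a(31)=3524578.

Final answer: 3524578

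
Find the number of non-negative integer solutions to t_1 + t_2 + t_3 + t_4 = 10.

Stars and bars with 10 stars and 3 bars:
C(10+4-1, 4-1) = C(13,3).

Final answer: C(13,3) = 286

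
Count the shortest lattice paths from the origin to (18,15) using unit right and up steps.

Each path has 18 right steps and 15 up steps in some order (33 steps total).
Choose which 15 of the 33 steps are up: C(33,15).

Final answer: C(33,15) = 1037158320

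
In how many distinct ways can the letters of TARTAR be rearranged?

Letters (A:2, R:2, T:2). Total letters: 6.
Permutations = 6!/(2! x 2! x 2!).

Final answer: 90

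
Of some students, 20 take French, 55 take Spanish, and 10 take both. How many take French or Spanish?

|A union B| = |A| + |B| - |A intersect B| = 20 + 55 - 10.

Final answer: 65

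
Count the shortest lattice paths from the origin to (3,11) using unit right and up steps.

Each path has 3 right steps and 11 up steps in some order (14 steps total).
Choose which 11 of the 14 steps are up: C(14,11).

Final answer: C(14,11) = 364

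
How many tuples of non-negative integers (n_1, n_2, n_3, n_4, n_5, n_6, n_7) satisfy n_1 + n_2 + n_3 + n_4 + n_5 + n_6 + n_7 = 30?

Stars and bars with 30 stars and 6 bars:
C(30+7-1, 7-1) = C(36,6).

Final answer: C(36,6) = 1947792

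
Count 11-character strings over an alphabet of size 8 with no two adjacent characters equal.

Let g(n) count such strings. g(1) = 8, and each valid string of length n-1 extends in 7 ways (any symbol but the last), so g(n) = 7 g(n-1).
Total: g(11) = 8 x 7^10.

Final answer: 8 x 7^{10} = 2259801992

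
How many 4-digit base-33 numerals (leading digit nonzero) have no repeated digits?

First digit: 32 (nonzero). Second: 32 (not first). Third: 31, etc.
Total: 32 x 32 x 31 x 30.

Final answer: 952320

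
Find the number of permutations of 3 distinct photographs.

The number of ways to arrange 3 distinct objects is 3!.

Final answer: 3! = 6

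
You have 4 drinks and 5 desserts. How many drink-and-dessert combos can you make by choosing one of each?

By the multiplication principle: 4 x 5.

Final answer: 20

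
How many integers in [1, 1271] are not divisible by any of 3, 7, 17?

|div by 3|=423, |div by 7|=181, |div by 17|=74.
|div by 3&7|=60, |div by 3&17|=24, |div by 7&17|=10, |div by all|=3.
By inclusion-exclusion, divisible by at least one: 423+181+74-60-24-10+3 = 587.
Not divisible by any: 1271 - 587.

Final answer: 684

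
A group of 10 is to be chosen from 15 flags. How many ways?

C(15,10) = 15!/(10! x 5!).

Final answer: \binom{15}{10} = 3003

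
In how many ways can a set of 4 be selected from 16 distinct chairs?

C(16,4) = 16!/(4! x (16-4)!).

Final answer: C(16,4) = 1820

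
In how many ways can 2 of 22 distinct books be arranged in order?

P(22,2) = 22!/(22-2)! = 22!/20!.

Final answer: P(22,2) = 462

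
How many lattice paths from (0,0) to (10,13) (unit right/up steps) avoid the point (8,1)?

Total paths to (10,13): C(23,13) = 1144066.
Paths through (8,1): C(9,1) x C(14,12) = 819.
Avoiding (8,1): 1144066 - 819.

Final answer: 1143247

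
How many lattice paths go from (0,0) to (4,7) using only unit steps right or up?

Each path has 4 right steps and 7 up steps in some order (11 steps total).
Choose which 7 of the 11 steps are up: C(11,7).

Final answer: C(11,7) = 330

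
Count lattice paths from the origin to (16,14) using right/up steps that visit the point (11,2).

Paths (0,0)->(11,2): C(13,2) = 78.
Paths (11,2)->(16,14): C(17,12) = 6188.
By multiplication principle: 78 x 6188.

Final answer: 482664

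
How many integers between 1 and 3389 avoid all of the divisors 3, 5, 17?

|div by 3|=1129, |div by 5|=677, |div by 17|=199.
|div by 3&5|=225, |div by 3&17|=66, |div by 5&17|=39, |div by all|=13.
By inclusion-exclusion, divisible by at least one: 1129+677+199-225-66-39+13 = 1688.
Not divisible by any: 3389 - 1688.

Final answer: 1701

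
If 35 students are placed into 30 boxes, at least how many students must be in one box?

By the pigeonhole principle: ceiling(35/30).

Final answer: 2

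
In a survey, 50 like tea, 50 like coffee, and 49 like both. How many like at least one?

|A union B| = |A| + |B| - |A intersect B| = 50 + 50 - 49.

Final answer: 51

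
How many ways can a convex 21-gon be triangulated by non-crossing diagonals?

The structures are counted by the Catalan number C_n. Here n = 21 - 2 = 19.
Using C_0 = 1 and C_(k+1) = C_k x 2(2k+1)/(k+2), build up term by term: C_1=1, C_2=2, C_3=5, C_4=14, C_5=42, C_6=132, C_7=429, C_8=1430, C_9=4862, C_10=16796, C_11=58786, C_12=208012, C_13=742900, C_14=2674440, C_15=9694845, C_16=35357670, C_17=129644790, C_18=477638700, C_19=1767263190.

Final answer: C_{19} = 1767263190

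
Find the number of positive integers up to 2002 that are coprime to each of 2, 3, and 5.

|div by 2|=1001, |div by 3|=667, |div by 5|=400.
|div by 2&3|=333, |div by 2&5|=200, |div by 3&5|=133, |div by all|=66.
By inclusion-exclusion, divisible by at least one: 1001+667+400-333-200-133+66 = 1468.
Not divisible by any: 2002 - 1468.

Final answer: 534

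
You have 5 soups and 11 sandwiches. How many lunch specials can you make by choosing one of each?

By the multiplication principle: 5 x 11.

Final answer: 55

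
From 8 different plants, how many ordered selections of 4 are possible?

P(8,4) = 8!/(8-4)! = 8!/4!.

Final answer: P(8,4) = 1680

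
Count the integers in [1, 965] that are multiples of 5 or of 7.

Multiples of 5: 193. Multiples of 7: 137. Of both (lcm=35): 27.
By inclusion-exclusion: 193 + 137 - 27.

Final answer: 303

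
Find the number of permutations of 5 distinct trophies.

The number of ways to arrange 5 distinct objects is 5!.

Final answer: 5! = 120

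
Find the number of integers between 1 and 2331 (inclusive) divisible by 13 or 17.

Multiples of 13: 179. Multiples of 17: 137. Of both (lcm=221): 10.
By inclusion-exclusion: 179 + 137 - 10.

Final answer: 306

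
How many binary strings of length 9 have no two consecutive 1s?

A valid string ends in 0 (append to any length-(n-1) valid string) or in 01 (append to any length-(n-2) valid string), so a(n) = a(n-1) + a(n-2) with a(1)=2, a(2)=3.
Computing successive values: a(1)=2, a(2)=3, a(3)=5, a(4)=8, a(5)=13, a(6)=21, a(7)=34, a(8)=55, a(9)=89.

Final answer: 89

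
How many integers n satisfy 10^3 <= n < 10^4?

First digit: 9 choices (1-9). Each of the remaining 3 digits: 10 choices.
Total: 9 x 10^3.

Final answer: 9000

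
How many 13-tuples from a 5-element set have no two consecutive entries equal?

First character: 5 choices. Each subsequent: 4 choices (must differ from the previous one).
Total: 5 x 4^12.

Final answer: 5 x 4^{12} = 83886080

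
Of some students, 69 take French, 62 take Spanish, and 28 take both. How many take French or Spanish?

|A union B| = |A| + |B| - |A intersect B| = 69 + 62 - 28.

Final answer: 103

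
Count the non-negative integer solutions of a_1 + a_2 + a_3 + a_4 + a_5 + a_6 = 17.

Stars and bars with 17 stars and 5 bars:
C(17+6-1, 6-1) = C(22,5).

Final answer: C(22,5) = 26334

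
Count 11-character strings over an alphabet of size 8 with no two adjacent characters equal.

Let g(n) count such strings. g(1) = 8, and each valid string of length n-1 extends in 7 ways (any symbol but the last), so g(n) = 7 g(n-1).
Total: g(11) = 8 x 7^10.

Final answer: 8 x 7^{10} = 2259801992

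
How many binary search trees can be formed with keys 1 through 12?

This is a standard Catalan-number count: the answer is C_n. Here n = 12.
C_n = C(2n,n)/(n+1), so C_{12} = C(24,12)/13 = 2704156/13.

Final answer: C_{12} = 208012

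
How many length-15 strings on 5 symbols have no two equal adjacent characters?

First character: 5 choices. Each subsequent: 4 choices (must differ from the previous one).
Total: 5 x 4^14.

Final answer: 5 x 4^{14} = 1342177280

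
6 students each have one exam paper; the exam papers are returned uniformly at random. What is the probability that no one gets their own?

D(n) = (n-1)(D(n-1) + D(n-2)), D(0)=1, D(1)=0.
Building up: D(2)=1, D(3)=2, D(4)=9, D(5)=44, D(6)=265.
Total arrangements: 6! = 720.
Probability = D(6)/6! = 53/144.

Final answer: D(6)/6! = 265/720 = 0.368056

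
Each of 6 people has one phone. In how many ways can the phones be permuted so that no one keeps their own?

Derangements satisfy D(n) = (n-1)(D(n-1) + D(n-2)), starting from D(0)=1, D(1)=0.
D(2) = 1 x (0 + 1) = 1
D(3) = 2 x (1 + 0) = 2
D(4) = 3 x (2 + 1) = 9
D(5) = 4 x (9 + 2) = 44
D(6) = 5 x (D(5) + D(4)) = 5 x (44 + 9)

Final answer: D(6) = 265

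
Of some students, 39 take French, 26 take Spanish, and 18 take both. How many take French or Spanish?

|A union B| = |A| + |B| - |A intersect B| = 39 + 26 - 18.

Final answer: 47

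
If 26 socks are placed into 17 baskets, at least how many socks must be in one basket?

By the pigeonhole principle: ceiling(26/17).

Final answer: 2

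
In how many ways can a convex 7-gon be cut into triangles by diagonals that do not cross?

This is counted by the nth Catalan number C_n. Here n = 7 - 2 = 5.
C_n = C(2n,n) - C(2n,n+1), so C_{5} = C(10,5) - C(10,6) = 252 - 210.

Final answer: C_{5} = 42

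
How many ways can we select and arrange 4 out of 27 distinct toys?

P(27,4) = 27!/(27-4)! = 27!/23!.

Final answer: P(27,4) = 421200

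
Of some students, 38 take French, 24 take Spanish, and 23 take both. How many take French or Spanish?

|A union B| = |A| + |B| - |A intersect B| = 38 + 24 - 23.

Final answer: 39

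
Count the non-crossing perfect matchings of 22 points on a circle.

This is counted by the nth Catalan number C_n. Here n = 22/2 = 11.
C_n = C(2n,n)/(n+1), so C_{11} = C(22,11)/12 = 705432/12.

Final answer: C_{11} = 58786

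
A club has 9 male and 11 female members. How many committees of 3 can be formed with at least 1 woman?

Sum over valid woman counts:
C(11,1)C(9,2) = 396
C(11,2)C(9,1) = 495
C(11,3)C(9,0) = 165
Total: 396 + 495 + 165.

Final answer: 1056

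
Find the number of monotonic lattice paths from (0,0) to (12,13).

Each path has 12 right steps and 13 up steps in some order (25 steps total).
Choose which 13 of the 25 steps are up: C(25,13).

Final answer: C(25,13) = 5200300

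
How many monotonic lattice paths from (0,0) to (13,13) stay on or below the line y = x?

Total monotonic paths to (13,13): C(26,13) = 10400600.
By the reflection principle, paths that go above the diagonal number C(26,14) = 9657700.
Valid Dyck paths: 10400600 - 9657700.
(This is the Catalan number C_{13}.)

Final answer: C_{13} = 742900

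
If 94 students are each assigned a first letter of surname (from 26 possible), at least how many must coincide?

There are 26 possible values for first letter of surname. With 94 students and 26 categories, by pigeonhole: ceiling(94/26).

Final answer: 4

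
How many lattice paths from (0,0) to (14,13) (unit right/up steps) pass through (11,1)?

Paths (0,0)->(11,1): C(12,1) = 12.
Paths (11,1)->(14,13): C(15,12) = 455.
By multiplication principle: 12 x 455.

Final answer: 5460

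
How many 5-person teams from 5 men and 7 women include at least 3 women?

Sum over valid woman counts:
C(7,3)C(5,2) = 350
C(7,4)C(5,1) = 175
C(7,5)C(5,0) = 21
Total: 350 + 175 + 21.

Final answer: 546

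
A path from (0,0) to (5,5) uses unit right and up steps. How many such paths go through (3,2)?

Paths (0,0)->(3,2): C(5,2) = 10.
Paths (3,2)->(5,5): C(5,3) = 10.
By multiplication principle: 10 x 10.

Final answer: 100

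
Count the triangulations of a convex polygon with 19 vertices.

The structures are counted by the Catalan number C_n. Here n = 19 - 2 = 17.
Using C_0 = 1 and C_(k+1) = C_k x 2(2k+1)/(k+2), build up term by term: C_1=1, C_2=2, C_3=5, C_4=14, C_5=42, C_6=132, C_7=429, C_8=1430, C_9=4862, C_10=16796, C_11=58786, C_12=208012, C_13=742900, C_14=2674440, C_15=9694845, C_16=35357670, C_17=129644790.

Final answer: C_{17} = 129644790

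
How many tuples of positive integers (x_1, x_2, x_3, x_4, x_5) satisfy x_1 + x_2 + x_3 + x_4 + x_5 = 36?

Substitute x'_i = x_i - 1 (so x'_i >= 0). Then sum x'_i = 36 - 5 = 31.
Stars and bars: C(31+5-1, 5-1) = C(35,4).

Final answer: C(35,4) = 52360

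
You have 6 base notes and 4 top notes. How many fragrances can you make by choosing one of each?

By the multiplication principle: 6 x 4.

Final answer: 24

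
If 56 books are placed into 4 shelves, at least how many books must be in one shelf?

By the pigeonhole principle: ceiling(56/4).

Final answer: 14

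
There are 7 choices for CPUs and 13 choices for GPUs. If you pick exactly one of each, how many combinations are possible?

By the multiplication principle: 7 x 13.

Final answer: 91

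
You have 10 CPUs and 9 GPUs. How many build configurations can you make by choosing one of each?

By the multiplication principle: 10 x 9.

Final answer: 90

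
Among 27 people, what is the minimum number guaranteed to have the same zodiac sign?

There are 12 possible values for zodiac sign. With 27 people and 12 categories, by pigeonhole: ceiling(27/12).

Final answer: 3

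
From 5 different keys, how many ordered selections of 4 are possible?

P(5,4) = 5!/(5-4)! = 5!/1!.

Final answer: P(5,4) = 120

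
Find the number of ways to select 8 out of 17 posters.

C(17,8) = 17!/(8! x 9!).

Final answer: \binom{17}{8} = 24310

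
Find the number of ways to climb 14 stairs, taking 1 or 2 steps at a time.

Let f(n) count the ways. The last step is size 1 or 2, so f(n) = f(n-1) + f(n-2) with f(1)=1, f(2)=2.
Iterating the recurrence: f(1)=1, f(2)=2, f(3)=3, f(4)=5, f(5)=8, f(6)=13, f(7)=21, f(8)=34, f(9)=55, f(10)=89, f(11)=144, f(12)=233, f(13)=377, f(14)=610.

Final answer: 610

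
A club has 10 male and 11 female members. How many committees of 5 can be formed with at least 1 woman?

Sum over valid woman counts:
C(11,1)C(10,4) = 2310
C(11,2)C(10,3) = 6600
C(11,3)C(10,2) = 7425
C(11,4)C(10,1) = 3300
C(11,5)C(10,0) = 462
Total: 2310 + 6600 + 7425 + 3300 + 462.

Final answer: 20097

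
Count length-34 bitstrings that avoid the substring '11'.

A valid string ends in 0 (append to any length-(n-1) valid string) or in 01 (append to any length-(n-2) valid string), so a(n) = a(n-1) + a(n-2) with a(1)=2, a(2)=3.
Computing successive values: a(1)=2, a(2)=3, a(3)=5, a(4)=8, a(5)=13, a(6)=21, a(7)=34, a(8)=55, a(9)=89, a(10)=144, a(11)=233, a(12)=377, a(13)=610, a(14)=987, a(15)=1597, a(16)=2584, a(17)=4181, a(18)=6765, a(19)=10946, a(20)=17711, a(21)=28657, a(22)=46368, a(23)=75025, a(24)=121393, a(25)=196418, a(26)=317811, a(27)=514229, a(28)=832040, a(29)=1346269, a(30)=2178309, a(31)=3524578, a(32)=5702887, a(33)=9227465, a(34)=14930352.

Final answer: 14930352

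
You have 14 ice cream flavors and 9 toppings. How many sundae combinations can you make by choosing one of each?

By the multiplication principle: 14 x 9.

Final answer: 126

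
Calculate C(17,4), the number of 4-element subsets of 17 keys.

C(17,4) = 17!/(4! x (17-4)!).

Final answer: C(17,4) = 2380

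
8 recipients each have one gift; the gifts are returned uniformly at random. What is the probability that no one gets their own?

D(n) = (n-1)(D(n-1) + D(n-2)), D(0)=1, D(1)=0.
Building up: D(2)=1, D(3)=2, D(4)=9, D(5)=44, D(6)=265, D(7)=1854, D(8)=14833.
Total arrangements: 8! = 40320.
Probability = D(8)/8! = 2119/5760.

Final answer: D(8)/8! = 14833/40320 = 0.367882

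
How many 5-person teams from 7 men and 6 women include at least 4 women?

Sum over valid woman counts:
C(6,4)C(7,1) = 105
C(6,5)C(7,0) = 6
Total: 105 + 6.

Final answer: 111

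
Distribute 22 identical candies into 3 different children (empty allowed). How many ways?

Stars and bars: C(n+k-1, k-1) = C(24,2).

Final answer: C(24,2) = 276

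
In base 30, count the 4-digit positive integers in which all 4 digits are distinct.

The leading digit has 29 choices (anything but zero); the next has 29 (anything but the first), then 28, and so on, one fewer each time.
Total: 29 x 29 x 28 x 27.

Final answer: 635796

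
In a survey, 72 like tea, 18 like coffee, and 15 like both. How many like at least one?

|A union B| = |A| + |B| - |A intersect B| = 72 + 18 - 15.

Final answer: 75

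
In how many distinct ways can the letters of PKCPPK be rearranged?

Letters (C:1, K:2, P:3). Total letters: 6.
Permutations = 6!/(3! x 2!).

Final answer: 60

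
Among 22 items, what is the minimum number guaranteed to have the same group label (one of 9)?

There are 9 possible values for group label (one of 9). With 22 items and 9 categories, by pigeonhole: ceiling(22/9).

Final answer: 3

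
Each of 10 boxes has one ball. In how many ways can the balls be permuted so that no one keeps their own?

D(n) = (n-1)(D(n-1) + D(n-2)), D(0)=1, D(1)=0.
D(2) = 1 x (0 + 1) = 1
D(3) = 2 x (1 + 0) = 2
D(4) = 3 x (2 + 1) = 9
D(5) = 4 x (9 + 2) = 44
D(6) = 5 x (44 + 9) = 265
D(7) = 6 x (265 + 44) = 1854
D(8) = 7 x (1854 + 265) = 14833
D(9) = 8 x (14833 + 1854) = 133496
D(10) = 9 x (D(9) + D(8)) = 9 x (133496 + 14833)

Final answer: D(10) = 1334961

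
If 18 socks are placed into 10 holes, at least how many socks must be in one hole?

By the pigeonhole principle: ceiling(18/10).

Final answer: 2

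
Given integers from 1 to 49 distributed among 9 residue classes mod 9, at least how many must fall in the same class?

By pigeonhole with 49 objects and 9 categories: ceiling(49/9).

Final answer: 6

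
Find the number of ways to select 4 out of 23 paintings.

C(23,4) = 23!/(4! x (23-4)!).

Final answer: C(23,4) = 8855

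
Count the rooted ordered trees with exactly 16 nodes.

This is a standard Catalan-number count: the answer is C_n. Here n = 16 - 1 = 15.
C_n = C(2n,n)/(n+1), so C_{15} = C(30,15)/16 = 155117520/16.

Final answer: C_{15} = 9694845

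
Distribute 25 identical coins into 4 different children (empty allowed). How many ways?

Stars and bars: C(n+k-1, k-1) = C(28,3).

Final answer: C(28,3) = 3276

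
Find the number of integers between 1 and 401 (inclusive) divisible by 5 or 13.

Multiples of 5: 80. Multiples of 13: 30. Of both (lcm=65): 6.
By inclusion-exclusion: 80 + 30 - 6.

Final answer: 104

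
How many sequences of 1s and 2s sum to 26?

Let f(n) count the ways. The last step is size 1 or 2, so f(n) = f(n-1) + f(n-2) with f(1)=1, f(2)=2.
Building up term by term: f(1)=1, f(2)=2, f(3)=3, f(4)=5, f(5)=8, f(6)=13, f(7)=21, f(8)=34, f(9)=55, f(10)=89, f(11)=144, f(12)=233, f(13)=377, f(14)=610, f(15)=987, f(16)=1597, f(17)=2584, f(18)=4181, f(19)=6765, f(20)=10946, f(21)=17711, f(22)=28657, f(23)=46368, f(24)=75025, f(25)=121393, f(26)=196418.

Final answer: 196418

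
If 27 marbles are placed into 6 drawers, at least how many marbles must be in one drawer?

By the pigeonhole principle: ceiling(27/6).

Final answer: 5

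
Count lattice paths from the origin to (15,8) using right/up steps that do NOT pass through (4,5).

Total paths to (15,8): C(23,8) = 490314.
Paths through (4,5): C(9,5) x C(14,3) = 45864.
Avoiding (4,5): 490314 - 45864.

Final answer: 444450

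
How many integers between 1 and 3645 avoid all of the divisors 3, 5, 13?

|div by 3|=1215, |div by 5|=729, |div by 13|=280.
|div by 3&5|=243, |div by 3&13|=93, |div by 5&13|=56, |div by all|=18.
By inclusion-exclusion, divisible by at least one: 1215+729+280-243-93-56+18 = 1850.
Not divisible by any: 3645 - 1850.

Final answer: 1795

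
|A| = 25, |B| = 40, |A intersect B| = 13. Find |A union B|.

|A union B| = |A| + |B| - |A intersect B| = 25 + 40 - 13.

Final answer: 52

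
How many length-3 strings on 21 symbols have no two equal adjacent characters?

Let g(n) count such strings. g(1) = 21, and each valid string of length n-1 extends in 20 ways (any symbol but the last), so g(n) = 20 g(n-1).
Total: g(3) = 21 x 20^2.

Final answer: 21 x 20^{2} = 8400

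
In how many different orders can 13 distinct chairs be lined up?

The number of ways to arrange 13 distinct objects is 13!.

Final answer: 13! = 6227020800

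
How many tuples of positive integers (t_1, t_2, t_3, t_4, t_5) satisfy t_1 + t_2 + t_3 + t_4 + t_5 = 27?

Substitute t'_i = t_i - 1 (so t'_i >= 0). Then sum t'_i = 27 - 5 = 22.
Stars and bars: C(22+5-1, 5-1) = C(26,4).

Final answer: C(26,4) = 14950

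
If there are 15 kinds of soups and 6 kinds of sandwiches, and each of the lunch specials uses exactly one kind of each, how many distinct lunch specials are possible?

By the multiplication principle: 15 x 6.

Final answer: 90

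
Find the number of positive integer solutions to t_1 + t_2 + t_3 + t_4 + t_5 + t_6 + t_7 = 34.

Substitute t'_i = t_i - 1 (so t'_i >= 0). Then sum t'_i = 34 - 7 = 27.
Stars and bars: C(27+7-1, 7-1) = C(33,6).

Final answer: C(33,6) = 1107568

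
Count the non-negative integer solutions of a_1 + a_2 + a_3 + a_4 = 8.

Stars and bars with 8 stars and 3 bars:
C(8+4-1, 4-1) = C(11,3).

Final answer: C(11,3) = 165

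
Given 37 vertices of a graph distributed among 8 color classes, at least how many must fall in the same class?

By pigeonhole with 37 objects and 8 categories: ceiling(37/8).

Final answer: 5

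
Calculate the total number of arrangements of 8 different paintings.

The number of ways to arrange 8 distinct objects is 8!.

Final answer: 8! = 40320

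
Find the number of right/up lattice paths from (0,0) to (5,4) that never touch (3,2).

Total paths to (5,4): C(9,4) = 126.
Paths through (3,2): C(5,2) x C(4,2) = 60.
Avoiding (3,2): 126 - 60.

Final answer: 66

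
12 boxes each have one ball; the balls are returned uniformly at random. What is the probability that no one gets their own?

Use the recurrence D(n) = (n-1)(D(n-1) + D(n-2)) with D(0)=1, D(1)=0.
Building up: D(2)=1, D(3)=2, D(4)=9, D(5)=44, D(6)=265, D(7)=1854, D(8)=14833, D(9)=133496, D(10)=1334961, D(11)=14684570, D(12)=176214841.
Total arrangements: 12! = 479001600.
Probability = D(12)/12! = 16019531/43545600.

Final answer: D(12)/12! = 176214841/479001600 = 0.367879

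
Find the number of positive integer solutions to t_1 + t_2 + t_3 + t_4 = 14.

Substitute t'_i = t_i - 1 (so t'_i >= 0). Then sum t'_i = 14 - 4 = 10.
Stars and bars: C(10+4-1, 4-1) = C(13,3).

Final answer: C(13,3) = 286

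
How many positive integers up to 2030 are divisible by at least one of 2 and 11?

Multiples of 2: 1015. Multiples of 11: 184. Of both (lcm=22): 92.
By inclusion-exclusion: 1015 + 184 - 92.

Final answer: 1107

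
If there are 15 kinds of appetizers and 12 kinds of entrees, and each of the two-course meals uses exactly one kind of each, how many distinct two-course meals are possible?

By the multiplication principle: 15 x 12.

Final answer: 180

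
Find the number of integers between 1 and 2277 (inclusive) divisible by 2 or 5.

Multiples of 2: 1138. Multiples of 5: 455. Of both (lcm=10): 227.
By inclusion-exclusion: 1138 + 455 - 227.

Final answer: 1366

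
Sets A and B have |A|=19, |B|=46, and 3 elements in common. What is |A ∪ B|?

|A union B| = |A| + |B| - |A intersect B| = 19 + 46 - 3.

Final answer: 62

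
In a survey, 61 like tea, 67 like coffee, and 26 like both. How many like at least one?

|A union B| = |A| + |B| - |A intersect B| = 61 + 67 - 26.

Final answer: 102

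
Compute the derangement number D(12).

Derangements satisfy D(n) = (n-1)(D(n-1) + D(n-2)), starting from D(0)=1, D(1)=0.
Building up: D(2)=1, D(3)=2, D(4)=9, D(5)=44, D(6)=265, D(7)=1854, D(8)=14833, D(9)=133496, D(10)=1334961, D(11)=14684570.
D(12) = 11 x (D(11) + D(10)) = 11 x (14684570 + 1334961).

Final answer: D(12) = 176214841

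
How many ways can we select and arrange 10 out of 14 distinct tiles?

P(14,10) = 14!/(14-10)! = 14!/4!.

Final answer: P(14,10) = 3632428800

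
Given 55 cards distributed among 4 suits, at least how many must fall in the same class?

By pigeonhole with 55 objects and 4 categories: ceiling(55/4).

Final answer: 14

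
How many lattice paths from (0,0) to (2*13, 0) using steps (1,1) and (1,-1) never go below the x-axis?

Total monotonic paths to (13,13): C(26,13) = 10400600.
Paths that cross above y=x (reflection bijection): C(26,14) = 9657700.
Valid Dyck paths: 10400600 - 9657700.
(Check: C(26,13) - C(26,14) = C(26,13)/14, the Catalan number C_{13}.)

Final answer: C_{13} = 742900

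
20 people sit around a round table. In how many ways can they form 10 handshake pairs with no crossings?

This is counted by the nth Catalan number C_n. Here n = 20/2 = 10.
C_n = (2n)!/(n!(n+1)!), so C_{10} = 20!/(10! x 11!) = C(20,10)/11 = 184756/11.

Final answer: C_{10} = 16796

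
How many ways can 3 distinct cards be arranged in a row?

The number of ways to arrange 3 distinct objects is 3!.

Final answer: 3! = 6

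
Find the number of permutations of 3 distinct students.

The number of ways to arrange 3 distinct objects is 3!.

Final answer: 3! = 6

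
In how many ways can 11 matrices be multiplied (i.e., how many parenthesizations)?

The structures are counted by the Catalan number C_n. Here n = 11 - 1 = 10.
C_n = (2n)!/(n!(n+1)!), so C_{10} = 20!/(10! x 11!) = C(20,10)/11 = 184756/11.

Final answer: C_{10} = 16796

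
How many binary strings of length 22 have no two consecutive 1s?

Let a(n) count valid strings. If the last bit is 0 the prefix is any valid string of length n-1; if it is 1 the string must end in 01 with a valid prefix of length n-2. So a(n) = a(n-1) + a(n-2), a(1)=2, a(2)=3.
Computing successive values: a(1)=2, a(2)=3, a(3)=5, a(4)=8, a(5)=13, a(6)=21, a(7)=34, a(8)=55, a(9)=89, a(10)=144, a(11)=233, a(12)=377, a(13)=610, a(14)=987, a(15)=1597, a(16)=2584, a(17)=4181, a(18)=6765, a(19)=10946, a(20)=17711, a(21)=28657, a(22)=46368.

Final answer: 46368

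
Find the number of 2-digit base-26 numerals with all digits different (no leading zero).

First digit: 25 (nonzero). Second: 25 (not first). Third: 24, etc.
Total: 25 x 25.

Final answer: 625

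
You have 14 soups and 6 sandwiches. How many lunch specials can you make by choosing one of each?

By the multiplication principle: 14 x 6.

Final answer: 84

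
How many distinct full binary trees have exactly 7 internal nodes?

The structures are counted by the Catalan number C_n. Here n = 7.
Using C_0 = 1 and C_(k+1) = C_k x 2(2k+1)/(k+2), build up term by term: C_1=1, C_2=2, C_3=5, C_4=14, C_5=42, C_6=132, C_7=429.

Final answer: C_{7} = 429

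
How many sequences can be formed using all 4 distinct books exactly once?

The number of ways to arrange 4 distinct objects is 4!.

Final answer: 4! = 24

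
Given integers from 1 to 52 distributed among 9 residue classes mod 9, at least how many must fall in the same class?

By pigeonhole with 52 objects and 9 categories: ceiling(52/9).

Final answer: 6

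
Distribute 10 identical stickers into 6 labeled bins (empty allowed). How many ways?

Stars and bars: C(n+k-1, k-1) = C(15,5).

Final answer: C(15,5) = 3003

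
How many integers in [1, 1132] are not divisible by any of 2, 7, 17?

|div by 2|=566, |div by 7|=161, |div by 17|=66.
|div by 2&7|=80, |div by 2&17|=33, |div by 7&17|=9, |div by all|=4.
By inclusion-exclusion, divisible by at least one: 566+161+66-80-33-9+4 = 675.
Not divisible by any: 1132 - 675.

Final answer: 457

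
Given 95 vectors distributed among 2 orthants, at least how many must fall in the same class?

By pigeonhole with 95 objects and 2 categories: ceiling(95/2).

Final answer: 48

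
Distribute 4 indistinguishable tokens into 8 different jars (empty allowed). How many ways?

Stars and bars: C(n+k-1, k-1) = C(11,7).

Final answer: C(11,7) = 330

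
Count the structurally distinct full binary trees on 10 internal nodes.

The structures are counted by the Catalan number C_n. Here n = 10.
C_n = (2n)!/(n!(n+1)!), so C_{10} = 20!/(10! x 11!) = C(20,10)/11 = 184756/11.

Final answer: C_{10} = 16796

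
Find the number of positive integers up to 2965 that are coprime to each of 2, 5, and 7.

|div by 2|=1482, |div by 5|=593, |div by 7|=423.
|div by 2&5|=296, |div by 2&7|=211, |div by 5&7|=84, |div by all|=42.
By inclusion-exclusion, divisible by at least one: 1482+593+423-296-211-84+42 = 1949.
Not divisible by any: 2965 - 1949.

Final answer: 1016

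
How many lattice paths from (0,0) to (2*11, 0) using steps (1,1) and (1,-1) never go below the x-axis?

Total monotonic paths to (11,11): C(22,11) = 705432.
Paths that cross above y=x (reflection bijection): C(22,12) = 646646.
Valid Dyck paths: 705432 - 646646.
(Check: C(22,11) - C(22,12) = C(22,11)/12, the Catalan number C_{11}.)

Final answer: C_{11} = 58786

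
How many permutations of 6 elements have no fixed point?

Derangements satisfy D(n) = (n-1)(D(n-1) + D(n-2)), starting from D(0)=1, D(1)=0.
D(2) = 1 x (0 + 1) = 1
D(3) = 2 x (1 + 0) = 2
D(4) = 3 x (2 + 1) = 9
D(5) = 4 x (9 + 2) = 44
D(6) = 5 x (D(5) + D(4)) = 5 x (44 + 9)

Final answer: D(6) = 265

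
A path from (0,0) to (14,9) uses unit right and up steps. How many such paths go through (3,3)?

Paths (0,0)->(3,3): C(6,3) = 20.
Paths (3,3)->(14,9): C(17,6) = 12376.
By multiplication principle: 20 x 12376.

Final answer: 247520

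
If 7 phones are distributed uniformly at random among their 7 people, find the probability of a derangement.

Derangements satisfy D(n) = (n-1)(D(n-1) + D(n-2)), starting from D(0)=1, D(1)=0.
Building up: D(2)=1, D(3)=2, D(4)=9, D(5)=44, D(6)=265, D(7)=1854.
Total arrangements: 7! = 5040.
Probability = D(7)/7! = 103/280.

Final answer: D(7)/7! = 1854/5040 = 0.367857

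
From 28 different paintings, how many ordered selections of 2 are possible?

P(28,2) = 28!/(28-2)! = 28!/26!.

Final answer: P(28,2) = 756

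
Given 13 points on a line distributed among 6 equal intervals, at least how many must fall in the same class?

By pigeonhole with 13 objects and 6 categories: ceiling(13/6).

Final answer: 3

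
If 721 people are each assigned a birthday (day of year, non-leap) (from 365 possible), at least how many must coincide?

There are 365 possible values for birthday (day of year, non-leap). With 721 people and 365 categories, by pigeonhole: ceiling(721/365).

Final answer: 2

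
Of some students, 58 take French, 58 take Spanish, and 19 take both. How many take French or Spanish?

|A union B| = |A| + |B| - |A intersect B| = 58 + 58 - 19.

Final answer: 97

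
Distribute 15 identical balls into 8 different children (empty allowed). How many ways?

Stars and bars: C(n+k-1, k-1) = C(22,7).

Final answer: C(22,7) = 170544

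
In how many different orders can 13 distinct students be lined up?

The number of ways to arrange 13 distinct objects is 13!.

Final answer: 13! = 6227020800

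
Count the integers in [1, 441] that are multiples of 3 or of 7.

Multiples of 3: 147. Multiples of 7: 63. Of both (lcm=21): 21.
By inclusion-exclusion: 147 + 63 - 21.

Final answer: 189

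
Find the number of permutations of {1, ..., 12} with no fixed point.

D(n) = (n-1)(D(n-1) + D(n-2)), D(0)=1, D(1)=0.
D(2) = 1 x (0 + 1) = 1
D(3) = 2 x (1 + 0) = 2
D(4) = 3 x (2 + 1) = 9
D(5) = 4 x (9 + 2) = 44
D(6) = 5 x (44 + 9) = 265
D(7) = 6 x (265 + 44) = 1854
D(8) = 7 x (1854 + 265) = 14833
D(9) = 8 x (14833 + 1854) = 133496
D(10) = 9 x (133496 + 14833) = 1334961
D(11) = 10 x (1334961 + 133496) = 14684570
D(12) = 11 x (D(11) + D(10)) = 11 x (14684570 + 1334961)

Final answer: D(12) = 176214841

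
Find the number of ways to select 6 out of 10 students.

C(10,6) = 10!/(6! x 4!).

Final answer: \binom{10}{6} = 210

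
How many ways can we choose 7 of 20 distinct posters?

C(20,7) = 20!/(7! x (20-7)!).

Final answer: C(20,7) = 77520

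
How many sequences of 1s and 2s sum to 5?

Condition on the final move: it is a 1-step (f(n-1) ways to get there) or a 2-step (f(n-2) ways), so f(n) = f(n-1) + f(n-2), with f(1)=1, f(2)=2.
Computing successive values: f(1)=1, f(2)=2, f(3)=3, f(4)=5, f(5)=8.

Final answer: 8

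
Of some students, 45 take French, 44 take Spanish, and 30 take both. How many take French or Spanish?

|A union B| = |A| + |B| - |A intersect B| = 45 + 44 - 30.

Final answer: 59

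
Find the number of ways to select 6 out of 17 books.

C(17,6) = 17!/(6! x 11!).

Final answer: \binom{17}{6} = 12376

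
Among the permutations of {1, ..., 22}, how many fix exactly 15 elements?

Choose which 15 elements are fixed: C(22,15) = 170544.
Derange the remaining 7 using D(j) = (j-1)(D(j-1) + D(j-2)), D(0)=1, D(1)=0: D(2)=1, D(3)=2, D(4)=9, D(5)=44, D(6)=265, D(7)=1854.
Total: 170544 x 1854.

Final answer: C(22,15) D(7) = 316188576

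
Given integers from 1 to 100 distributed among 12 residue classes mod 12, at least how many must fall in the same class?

By pigeonhole with 100 objects and 12 categories: ceiling(100/12).

Final answer: 9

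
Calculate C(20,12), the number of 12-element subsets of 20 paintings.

C(20,12) = 20!/(12! x 8!).

Final answer: \binom{20}{12} = 125970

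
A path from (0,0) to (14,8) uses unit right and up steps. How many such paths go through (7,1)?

Paths (0,0)->(7,1): C(8,1) = 8.
Paths (7,1)->(14,8): C(14,7) = 3432.
By multiplication principle: 8 x 3432.

Final answer: 27456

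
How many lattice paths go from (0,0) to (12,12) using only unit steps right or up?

Each path has 12 right steps and 12 up steps in some order (24 steps total).
Choose which 12 of the 24 steps are up: C(24,12).

Final answer: C(24,12) = 2704156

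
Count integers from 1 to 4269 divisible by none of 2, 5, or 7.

|div by 2|=2134, |div by 5|=853, |div by 7|=609.
|div by 2&5|=426, |div by 2&7|=304, |div by 5&7|=121, |div by all|=60.
By inclusion-exclusion, divisible by at least one: 2134+853+609-426-304-121+60 = 2805.
Not divisible by any: 4269 - 2805.

Final answer: 1464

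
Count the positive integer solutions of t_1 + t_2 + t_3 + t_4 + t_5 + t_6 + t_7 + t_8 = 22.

Substitute t'_i = t_i - 1 (so t'_i >= 0). Then sum t'_i = 22 - 8 = 14.
Stars and bars: C(14+8-1, 8-1) = C(21,7).

Final answer: C(21,7) = 116280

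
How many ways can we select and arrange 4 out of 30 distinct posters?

P(30,4) = 30!/(30-4)! = 30!/26!.

Final answer: P(30,4) = 657720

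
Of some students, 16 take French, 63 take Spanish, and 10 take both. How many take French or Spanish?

|A union B| = |A| + |B| - |A intersect B| = 16 + 63 - 10.

Final answer: 69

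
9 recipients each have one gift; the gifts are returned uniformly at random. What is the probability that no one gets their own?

D(n) = (n-1)(D(n-1) + D(n-2)), D(0)=1, D(1)=0.
Building up: D(2)=1, D(3)=2, D(4)=9, D(5)=44, D(6)=265, D(7)=1854, D(8)=14833, D(9)=133496.
Total arrangements: 9! = 362880.
Probability = D(9)/9! = 16687/45360.

Final answer: D(9)/9! = 133496/362880 = 0.367879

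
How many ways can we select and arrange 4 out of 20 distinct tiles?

P(20,4) = 20!/(20-4)! = 20!/16!.

Final answer: P(20,4) = 116280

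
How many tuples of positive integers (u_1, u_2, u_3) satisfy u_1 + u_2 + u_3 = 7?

Substitute u'_i = u_i - 1 (so u'_i >= 0). Then sum u'_i = 7 - 3 = 4.
Stars and bars: C(4+3-1, 3-1) = C(6,2).

Final answer: C(6,2) = 15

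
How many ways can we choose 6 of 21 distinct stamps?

C(21,6) = 21!/(6! x (21-6)!).

Final answer: C(21,6) = 54264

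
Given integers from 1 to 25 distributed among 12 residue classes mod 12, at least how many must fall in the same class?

By pigeonhole with 25 objects and 12 categories: ceiling(25/12).

Final answer: 3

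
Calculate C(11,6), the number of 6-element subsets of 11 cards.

C(11,6) = 11!/(6! x 5!).

Final answer: \binom{11}{6} = 462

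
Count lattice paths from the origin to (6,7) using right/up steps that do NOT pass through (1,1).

Total paths to (6,7): C(13,7) = 1716.
Paths through (1,1): C(2,1) x C(11,6) = 924.
Avoiding (1,1): 1716 - 924.

Final answer: 792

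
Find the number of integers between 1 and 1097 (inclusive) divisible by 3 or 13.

Multiples of 3: 365. Multiples of 13: 84. Of both (lcm=39): 28.
By inclusion-exclusion: 365 + 84 - 28.

Final answer: 421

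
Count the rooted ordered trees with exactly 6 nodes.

This is counted by the nth Catalan number C_n. Here n = 6 - 1 = 5.
C_n = C(2n,n)/(n+1), so C_{5} = C(10,5)/6 = 252/6.

Final answer: C_{5} = 42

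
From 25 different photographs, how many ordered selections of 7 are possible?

P(25,7) = 25!/(25-7)! = 25!/18!.

Final answer: P(25,7) = 2422728000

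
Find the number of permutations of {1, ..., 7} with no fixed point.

D(n) = (n-1)(D(n-1) + D(n-2)), D(0)=1, D(1)=0.
Building up: D(2)=1, D(3)=2, D(4)=9, D(5)=44, D(6)=265.
D(7) = 6 x (D(6) + D(5)) = 6 x (265 + 44).

Final answer: D(7) = 1854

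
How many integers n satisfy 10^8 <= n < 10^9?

The leading digit cannot be 0 (9 options); the other 8 digits can be anything (10 options each).
Total: 9 x 10^8.

Final answer: 900000000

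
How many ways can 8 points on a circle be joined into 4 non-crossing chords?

This is counted by the nth Catalan number C_n. Here n = 8/2 = 4.
C_n = C(2n,n) - C(2n,n+1), so C_{4} = C(8,4) - C(8,5) = 70 - 56.

Final answer: C_{4} = 14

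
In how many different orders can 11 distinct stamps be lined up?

The number of ways to arrange 11 distinct objects is 11!.

Final answer: 11! = 39916800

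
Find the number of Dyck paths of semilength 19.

Total monotonic paths to (19,19): C(38,19) = 35345263800.
By the reflection principle, paths that go above the diagonal number C(38,20) = 33578000610.
Valid Dyck paths: 35345263800 - 33578000610.
(This is the Catalan number C_{19}.)

Final answer: C_{19} = 1767263190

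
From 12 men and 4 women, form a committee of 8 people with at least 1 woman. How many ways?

Sum over valid woman counts:
C(4,1)C(12,7) = 3168
C(4,2)C(12,6) = 5544
C(4,3)C(12,5) = 3168
C(4,4)C(12,4) = 495
Total: 3168 + 5544 + 3168 + 495.

Final answer: 12375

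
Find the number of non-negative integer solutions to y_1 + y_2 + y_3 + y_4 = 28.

Stars and bars with 28 stars and 3 bars:
C(28+4-1, 4-1) = C(31,3).

Final answer: C(31,3) = 4495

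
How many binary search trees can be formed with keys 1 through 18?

This is counted by the nth Catalan number C_n. Here n = 18.
C_n = C(2n,n)/(n+1), so C_{18} = C(36,18)/19 = 9075135300/19.

Final answer: C_{18} = 477638700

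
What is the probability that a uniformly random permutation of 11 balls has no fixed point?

Derangements satisfy D(n) = (n-1)(D(n-1) + D(n-2)), starting from D(0)=1, D(1)=0.
Building up: D(2)=1, D(3)=2, D(4)=9, D(5)=44, D(6)=265, D(7)=1854, D(8)=14833, D(9)=133496, D(10)=1334961, D(11)=14684570.
Total arrangements: 11! = 39916800.
Probability = D(11)/11! = 1468457/3991680.

Final answer: D(11)/11! = 14684570/39916800 = 0.367879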